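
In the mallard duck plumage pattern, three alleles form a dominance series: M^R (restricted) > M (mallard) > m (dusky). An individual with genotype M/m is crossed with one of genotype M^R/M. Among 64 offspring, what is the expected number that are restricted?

Cross: M/m × M^R/M
Allele dominance: M^R > M > m
Offspring genotypes: 1 M^R/M, 1 M/M, 1 M^R/m, 1 M/m
Phenotype counts: 2 restricted, 2 mallard
restricted: 2 out of 4 → fraction 1/2
Expected count = 1/2 × 64 = 32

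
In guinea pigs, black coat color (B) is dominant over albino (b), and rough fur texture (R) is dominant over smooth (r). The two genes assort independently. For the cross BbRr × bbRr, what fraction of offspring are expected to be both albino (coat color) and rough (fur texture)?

Dihybrid cross BbRr × bbRr — consider each gene separately:
coat color: Bb × bb → 2 Bb, 2 bb → 2 B_ : 2 bb (out of 4)
fur texture: Rr × Rr → 1 RR, 2 Rr, 1 rr → 3 R_ : 1 rr (out of 4)
Looking for: albino (bb) and rough (R_)
P(albino) = 2/4, P(rough) = 3/4
P(both) = 2/4 × 3/4 = 6/16 = 3/8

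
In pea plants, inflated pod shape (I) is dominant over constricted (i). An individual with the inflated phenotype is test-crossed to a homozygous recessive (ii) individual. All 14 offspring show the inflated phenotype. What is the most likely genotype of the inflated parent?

Test cross: ? × ii
All offspring are inflated.
If the unknown parent were heterozygous (Ii), about half of 14 offspring would be constricted; none are. The unknown parent is most likely homozygous dominant (II).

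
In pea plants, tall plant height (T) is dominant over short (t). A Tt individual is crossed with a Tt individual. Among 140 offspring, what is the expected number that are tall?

Punnett square for Tt × Tt:
Offspring genotypes: 1 TT, 2 Tt, 1 tt
tall: 3, short: 1
tall: 3 out of 4 → fraction 3/4
Expected count = 3/4 × 140 = 105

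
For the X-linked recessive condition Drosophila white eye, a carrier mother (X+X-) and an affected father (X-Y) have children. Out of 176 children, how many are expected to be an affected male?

Cross: X+X- × X-Y
Offspring: 1 X+X-, 1 X+Y, 1 X-X-, 1 X-Y
Probability of an affected male: 1/4
Expected count = 1/4 × 176 = 44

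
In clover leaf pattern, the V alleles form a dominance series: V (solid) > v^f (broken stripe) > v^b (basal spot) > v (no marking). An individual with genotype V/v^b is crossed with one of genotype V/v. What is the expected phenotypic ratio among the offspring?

Cross: V/v^b × V/v
Allele dominance: V > v^f > v^b > v
Offspring genotypes: 1 V/V, 1 V/v, 1 V/v^b, 1 v^b/v
Phenotype counts: 3 solid, 1 basal spot
Ratio: 3 solid : 1 basal spot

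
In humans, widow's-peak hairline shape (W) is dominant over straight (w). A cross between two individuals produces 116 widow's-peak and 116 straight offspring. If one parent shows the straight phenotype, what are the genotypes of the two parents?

Observed offspring: 116 widow's-peak, 116 straight
The observed ratio simplifies to 1:1. One parent shows straight, so its genotype must be ww. A 1:1 offspring split requires the other parent to be heterozygous (Ww).
Parent genotypes: ww × Ww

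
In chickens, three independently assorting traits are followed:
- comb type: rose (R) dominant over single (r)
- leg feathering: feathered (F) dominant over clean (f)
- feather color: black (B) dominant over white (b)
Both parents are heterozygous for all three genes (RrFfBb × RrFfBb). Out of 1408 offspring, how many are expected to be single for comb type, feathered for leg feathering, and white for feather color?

Trihybrid cross: RrFfBb × RrFfBb
Each trait segregates independently with a 3:1 phenotypic ratio, so each gene contributes 3/4 (dominant) or 1/4 (recessive).
Target: single (comb type), feathered (leg feathering), white (feather color)
Probability = product of independent per-trait probabilities
= 1/4 × 3/4 × 1/4 = 3/64
Expected count = 3/64 × 1408 = 66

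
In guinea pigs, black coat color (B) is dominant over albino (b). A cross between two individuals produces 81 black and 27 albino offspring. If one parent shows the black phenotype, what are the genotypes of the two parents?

Observed offspring: 81 black, 27 albino
The observed ratio simplifies to 3:1. Albino (bb) offspring appear, so each parent must contribute one b allele. The parent stated to show black carries B, so it is Bb. The other parent is then either Bb or bb: Bb × bb would give a 1:1 split, whereas Bb × Bb gives 3:1 — matching the data. So both parents are heterozygous (Bb × Bb).
Parent genotypes: Bb × Bb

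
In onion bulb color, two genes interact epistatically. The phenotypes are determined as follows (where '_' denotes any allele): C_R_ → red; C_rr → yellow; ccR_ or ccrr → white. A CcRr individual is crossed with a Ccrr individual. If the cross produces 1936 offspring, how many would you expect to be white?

Cross: CcRr × Ccrr — consider each gene separately:
C gene: Cc × Cc → 1 CC, 2 Cc, 1 cc → 3 C_ : 1 cc (out of 4)
R gene: Rr × rr → 2 Rr, 2 rr → 2 R_ : 2 rr (out of 4)
Genotype classes (out of 4 × 4 = 16): C_R_ = 3×2 = 6; C_rr = 3×2 = 6; ccR_ = 1×2 = 2; ccrr = 1×2 = 2
Apply the phenotype rules: C_R_ (6) → red; C_rr (6) → yellow; ccR_ (2) + ccrr (2) → white
Phenotype counts (out of 16): 6 red, 6 yellow, 4 white
white: 4 out of 16 → fraction 1/4
Expected count = 1/4 × 1936 = 484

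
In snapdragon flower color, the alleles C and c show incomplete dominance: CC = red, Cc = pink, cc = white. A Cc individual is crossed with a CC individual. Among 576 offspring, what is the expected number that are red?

Punnett square for Cc × CC:
Offspring genotypes: 2 CC, 2 Cc
Phenotype counts: 2 red, 2 pink
red: 2 out of 4 → fraction 1/2
Expected count = 1/2 × 576 = 288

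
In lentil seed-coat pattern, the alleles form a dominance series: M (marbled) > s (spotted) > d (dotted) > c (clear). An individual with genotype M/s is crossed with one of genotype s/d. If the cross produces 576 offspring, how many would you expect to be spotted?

Cross: M/s × s/d
Allele dominance: M > s > d > c
Offspring genotypes: 1 M/s, 1 M/d, 1 s/s, 1 s/d
Phenotype counts: 2 marbled, 2 spotted
spotted: 2 out of 4 → fraction 1/2
Expected count = 1/2 × 576 = 288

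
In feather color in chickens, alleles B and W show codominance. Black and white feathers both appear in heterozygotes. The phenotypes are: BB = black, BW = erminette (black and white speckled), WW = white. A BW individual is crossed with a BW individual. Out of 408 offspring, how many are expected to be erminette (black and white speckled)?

Punnett square for BW × BW:
Offspring genotypes: 1 BB, 2 BW, 1 WW
Phenotype counts: 1 black, 2 erminette (black and white speckled), 1 white
erminette (black and white speckled): 2 out of 4 → fraction 1/2
Expected count = 1/2 × 408 = 204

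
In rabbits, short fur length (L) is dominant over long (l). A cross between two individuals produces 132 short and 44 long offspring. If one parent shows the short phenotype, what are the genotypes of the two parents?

Observed offspring: 132 short, 44 long
The observed ratio simplifies to 3:1. Long (ll) offspring appear, so each parent must contribute one l allele. The parent stated to show short carries L, so it is Ll. The other parent is then either Ll or ll: Ll × ll would give a 1:1 split, whereas Ll × Ll gives 3:1 — matching the data. So both parents are heterozygous (Ll × Ll).
Parent genotypes: Ll × Ll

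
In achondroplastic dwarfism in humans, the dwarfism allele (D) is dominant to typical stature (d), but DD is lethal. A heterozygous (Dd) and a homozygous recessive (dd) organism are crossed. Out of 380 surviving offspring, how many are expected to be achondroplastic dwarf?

Cross: Dd × dd
Punnett square offspring (before lethality): 2 Dd, 2 dd
No DD offspring are produced in this cross.
achondroplastic dwarf: 2 out of 4 → fraction 1/2
Expected count = 1/2 × 380 = 190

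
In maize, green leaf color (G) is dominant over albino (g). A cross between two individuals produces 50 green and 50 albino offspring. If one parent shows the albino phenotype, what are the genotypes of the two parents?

Observed offspring: 50 green, 50 albino
The observed ratio simplifies to 1:1. One parent shows albino, so its genotype must be gg. A 1:1 offspring split requires the other parent to be heterozygous (Gg).
Parent genotypes: gg × Gg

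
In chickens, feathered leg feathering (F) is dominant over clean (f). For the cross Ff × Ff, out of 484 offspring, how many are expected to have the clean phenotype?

Punnett square for Ff × Ff:
Offspring genotypes: 1 FF, 2 Ff, 1 ff
Total offspring: 4
Count with target: 1
Probability: 1/4
Expected count = 1/4 × 484 = 121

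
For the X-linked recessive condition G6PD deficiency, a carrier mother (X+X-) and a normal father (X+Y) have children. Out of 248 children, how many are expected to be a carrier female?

Cross: X+X- × X+Y
Offspring: 1 X+X+, 1 X+Y, 1 X+X-, 1 X-Y
Probability of a carrier female: 1/4
Expected count = 1/4 × 248 = 62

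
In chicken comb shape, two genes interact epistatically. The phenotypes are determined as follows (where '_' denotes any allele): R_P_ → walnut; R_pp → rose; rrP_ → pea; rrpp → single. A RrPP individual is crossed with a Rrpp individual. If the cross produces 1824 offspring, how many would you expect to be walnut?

Cross: RrPP × Rrpp — consider each gene separately:
R gene: Rr × Rr → 1 RR, 2 Rr, 1 rr → 3 R_ : 1 rr (out of 4)
P gene: PP × pp → 4 Pp → 4 P_ (out of 4)
Genotype classes (out of 4 × 4 = 16): R_P_ = 3×4 = 12; rrP_ = 1×4 = 4
Apply the phenotype rules: R_P_ (12) → walnut; rrP_ (4) → pea
Phenotype counts (out of 16): 12 walnut, 4 pea
walnut: 12 out of 16 → fraction 3/4
Expected count = 3/4 × 1824 = 1368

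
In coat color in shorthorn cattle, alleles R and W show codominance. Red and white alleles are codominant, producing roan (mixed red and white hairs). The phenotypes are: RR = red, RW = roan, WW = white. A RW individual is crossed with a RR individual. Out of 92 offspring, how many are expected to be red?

Punnett square for RW × RR:
Offspring genotypes: 2 RR, 2 RW
Phenotype counts: 2 red, 2 roan
red: 2 out of 4 → fraction 1/2
Expected count = 1/2 × 92 = 46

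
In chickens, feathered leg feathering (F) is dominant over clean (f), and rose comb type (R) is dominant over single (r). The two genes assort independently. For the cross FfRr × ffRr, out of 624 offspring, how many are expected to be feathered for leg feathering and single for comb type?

Dihybrid cross FfRr × ffRr — consider each gene separately:
leg feathering: Ff × ff → 2 Ff, 2 ff → 2 F_ : 2 ff (out of 4)
comb type: Rr × Rr → 1 RR, 2 Rr, 1 rr → 3 R_ : 1 rr (out of 4)
Looking for: feathered (F_) and single (rr)
P(feathered) = 2/4, P(single) = 1/4
P(both) = 2/4 × 1/4 = 2/16 = 1/8
Expected count = 1/8 × 624 = 78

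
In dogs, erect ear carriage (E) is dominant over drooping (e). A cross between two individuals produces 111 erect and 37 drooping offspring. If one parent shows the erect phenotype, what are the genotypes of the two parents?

Observed offspring: 111 erect, 37 drooping
The observed ratio simplifies to 3:1. Drooping (ee) offspring appear, so each parent must contribute one e allele. The parent stated to show erect carries E, so it is Ee. The other parent is then either Ee or ee: Ee × ee would give a 1:1 split, whereas Ee × Ee gives 3:1 — matching the data. So both parents are heterozygous (Ee × Ee).
Parent genotypes: Ee × Ee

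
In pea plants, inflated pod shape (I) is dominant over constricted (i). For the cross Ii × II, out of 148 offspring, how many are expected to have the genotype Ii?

Punnett square for Ii × II:
Offspring genotypes: 2 II, 2 Ii
Total offspring: 4
Count with target: 2
Probability: 2/4 = 1/2
Expected count = 1/2 × 148 = 74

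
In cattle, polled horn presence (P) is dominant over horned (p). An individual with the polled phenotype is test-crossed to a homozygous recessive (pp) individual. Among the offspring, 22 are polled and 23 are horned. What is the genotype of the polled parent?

Test cross: ? × pp
Offspring: 22 polled, 23 horned — approximately 1:1.
A 1:1 ratio in a test cross indicates the unknown parent is heterozygous (Pp).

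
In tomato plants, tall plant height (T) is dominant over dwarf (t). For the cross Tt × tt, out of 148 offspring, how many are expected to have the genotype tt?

Punnett square for Tt × tt:
Offspring genotypes: 2 Tt, 2 tt
Total offspring: 4
Count with target: 2
Probability: 2/4 = 1/2
Expected count = 1/2 × 148 = 74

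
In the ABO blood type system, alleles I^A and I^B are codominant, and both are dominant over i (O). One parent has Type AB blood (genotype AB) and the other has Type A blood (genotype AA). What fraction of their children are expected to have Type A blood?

Cross: AB × AA
Possible offspring genotypes: 2 AA, 2 AB
Blood type counts: 2 Type A, 2 Type AB
Probability of Type A: 2/4 = 1/2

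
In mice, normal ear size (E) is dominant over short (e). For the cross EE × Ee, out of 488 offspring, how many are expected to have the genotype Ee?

Punnett square for EE × Ee:
Offspring genotypes: 2 EE, 2 Ee
Total offspring: 4
Count with target: 2
Probability: 2/4 = 1/2
Expected count = 1/2 × 488 = 244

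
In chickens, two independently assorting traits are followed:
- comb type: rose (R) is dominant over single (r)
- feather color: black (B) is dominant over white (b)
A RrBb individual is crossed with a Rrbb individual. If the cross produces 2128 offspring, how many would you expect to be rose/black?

Dihybrid cross RrBb × Rrbb — consider each gene separately:
comb type: Rr × Rr → 1 RR, 2 Rr, 1 rr → 3 R_ : 1 rr (out of 4)
feather color: Bb × bb → 2 Bb, 2 bb → 2 B_ : 2 bb (out of 4)
Combine (counts out of 4 × 4 = 16): rose/black (R_B_) = 3×2 = 6; rose/white (R_bb) = 3×2 = 6; single/black (rrB_) = 1×2 = 2; single/white (rrbb) = 1×2 = 2
Phenotype counts (out of 16): 6 rose/black, 6 rose/white, 2 single/black, 2 single/white
rose/black: 6 out of 16 → fraction 3/8
Expected count = 3/8 × 2128 = 798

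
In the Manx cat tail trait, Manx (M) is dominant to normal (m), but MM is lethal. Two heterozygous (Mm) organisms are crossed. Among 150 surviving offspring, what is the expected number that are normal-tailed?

Cross: Mm × Mm
Punnett square offspring (before lethality): 1 MM, 2 Mm, 1 mm
The MM genotype is lethal (embryos die); surviving offspring: 2 Mm, 1 mm
normal-tailed: 1 out of 3 → fraction 1/3
Expected count = 1/3 × 150 = 50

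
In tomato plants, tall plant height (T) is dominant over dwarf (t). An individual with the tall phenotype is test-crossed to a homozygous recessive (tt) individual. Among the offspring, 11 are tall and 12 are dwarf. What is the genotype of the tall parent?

Test cross: ? × tt
Offspring: 11 tall, 12 dwarf — approximately 1:1.
A 1:1 ratio in a test cross indicates the unknown parent is heterozygous (Tt).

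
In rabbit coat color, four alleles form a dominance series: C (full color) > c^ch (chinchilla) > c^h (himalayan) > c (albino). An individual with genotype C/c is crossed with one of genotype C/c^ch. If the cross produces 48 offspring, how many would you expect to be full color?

Cross: C/c × C/c^ch
Allele dominance: C > c^ch > c^h > c
Offspring genotypes: 1 C/C, 1 C/c^ch, 1 C/c, 1 c^ch/c
Phenotype counts: 3 full color, 1 chinchilla
full color: 3 out of 4 → fraction 3/4
Expected count = 3/4 × 48 = 36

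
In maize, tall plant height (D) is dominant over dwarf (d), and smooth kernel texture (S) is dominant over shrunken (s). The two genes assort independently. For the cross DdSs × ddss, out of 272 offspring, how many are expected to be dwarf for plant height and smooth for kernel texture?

Dihybrid cross DdSs × ddss — consider each gene separately:
plant height: Dd × dd → 2 Dd, 2 dd → 2 D_ : 2 dd (out of 4)
kernel texture: Ss × ss → 2 Ss, 2 ss → 2 S_ : 2 ss (out of 4)
Looking for: dwarf (dd) and smooth (S_)
P(dwarf) = 2/4, P(smooth) = 2/4
P(both) = 2/4 × 2/4 = 4/16 = 1/4
Expected count = 1/4 × 272 = 68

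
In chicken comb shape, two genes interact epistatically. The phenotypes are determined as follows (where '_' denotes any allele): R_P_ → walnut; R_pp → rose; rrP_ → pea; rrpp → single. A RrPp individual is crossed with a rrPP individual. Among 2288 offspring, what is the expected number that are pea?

Cross: RrPp × rrPP — consider each gene separately:
R gene: Rr × rr → 2 Rr, 2 rr → 2 R_ : 2 rr (out of 4)
P gene: Pp × PP → 2 PP, 2 Pp → 4 P_ (out of 4)
Genotype classes (out of 4 × 4 = 16): R_P_ = 2×4 = 8; rrP_ = 2×4 = 8
Apply the phenotype rules: R_P_ (8) → walnut; rrP_ (8) → pea
Phenotype counts (out of 16): 8 walnut, 8 pea
pea: 8 out of 16 → fraction 1/2
Expected count = 1/2 × 2288 = 1144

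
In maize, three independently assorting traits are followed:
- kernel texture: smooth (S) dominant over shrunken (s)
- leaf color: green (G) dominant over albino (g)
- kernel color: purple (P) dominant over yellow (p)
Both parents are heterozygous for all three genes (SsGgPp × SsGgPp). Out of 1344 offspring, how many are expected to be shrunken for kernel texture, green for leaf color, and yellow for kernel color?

Trihybrid cross: SsGgPp × SsGgPp
Each trait segregates independently with a 3:1 phenotypic ratio, so each gene contributes 3/4 (dominant) or 1/4 (recessive).
Target: shrunken (kernel texture), green (leaf color), yellow (kernel color)
Probability = product of independent per-trait probabilities
= 1/4 × 3/4 × 1/4 = 3/64
Expected count = 3/64 × 1344 = 63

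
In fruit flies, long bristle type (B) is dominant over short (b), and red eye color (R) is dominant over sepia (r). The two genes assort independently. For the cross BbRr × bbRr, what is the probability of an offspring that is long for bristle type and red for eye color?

Dihybrid cross BbRr × bbRr — consider each gene separately:
bristle type: Bb × bb → 2 Bb, 2 bb → 2 B_ : 2 bb (out of 4)
eye color: Rr × Rr → 1 RR, 2 Rr, 1 rr → 3 R_ : 1 rr (out of 4)
Looking for: long (B_) and red (R_)
P(long) = 2/4, P(red) = 3/4
P(both) = 2/4 × 3/4 = 6/16 = 3/8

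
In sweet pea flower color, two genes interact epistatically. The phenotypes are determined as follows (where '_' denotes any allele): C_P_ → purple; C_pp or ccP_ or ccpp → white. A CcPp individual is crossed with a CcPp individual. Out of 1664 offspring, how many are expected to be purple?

Cross: CcPp × CcPp — consider each gene separately:
C gene: Cc × Cc → 1 CC, 2 Cc, 1 cc → 3 C_ : 1 cc (out of 4)
P gene: Pp × Pp → 1 PP, 2 Pp, 1 pp → 3 P_ : 1 pp (out of 4)
Genotype classes (out of 4 × 4 = 16): C_P_ = 3×3 = 9; C_pp = 3×1 = 3; ccP_ = 1×3 = 3; ccpp = 1×1 = 1
Apply the phenotype rules: C_P_ (9) → purple; C_pp (3) + ccP_ (3) + ccpp (1) → white
Phenotype counts (out of 16): 9 purple, 7 white
purple: 9 out of 16 → fraction 9/16
Expected count = 9/16 × 1664 = 936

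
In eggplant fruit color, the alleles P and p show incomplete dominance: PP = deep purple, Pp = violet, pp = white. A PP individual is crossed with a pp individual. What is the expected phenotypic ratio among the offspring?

Punnett square for PP × pp:
Offspring genotypes: 4 Pp
Phenotype counts: 4 violet
Ratio: all violet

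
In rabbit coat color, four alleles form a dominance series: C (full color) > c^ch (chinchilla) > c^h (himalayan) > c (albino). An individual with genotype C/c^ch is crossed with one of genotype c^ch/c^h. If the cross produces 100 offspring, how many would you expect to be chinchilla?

Cross: C/c^ch × c^ch/c^h
Allele dominance: C > c^ch > c^h > c
Offspring genotypes: 1 C/c^ch, 1 C/c^h, 1 c^ch/c^ch, 1 c^ch/c^h
Phenotype counts: 2 full color, 2 chinchilla
chinchilla: 2 out of 4 → fraction 1/2
Expected count = 1/2 × 100 = 50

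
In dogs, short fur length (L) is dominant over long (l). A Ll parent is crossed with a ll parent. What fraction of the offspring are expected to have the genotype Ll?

Punnett square for Ll × ll:
Offspring genotypes: 2 Ll, 2 ll
Total offspring: 4
Count with target: 2
Probability: 2/4 = 1/2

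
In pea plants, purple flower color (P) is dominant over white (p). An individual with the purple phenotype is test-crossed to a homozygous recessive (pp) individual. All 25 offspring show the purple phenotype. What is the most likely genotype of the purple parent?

Test cross: ? × pp
All offspring are purple.
If the unknown parent were heterozygous (Pp), about half of 25 offspring would be white; none are. The unknown parent is most likely homozygous dominant (PP).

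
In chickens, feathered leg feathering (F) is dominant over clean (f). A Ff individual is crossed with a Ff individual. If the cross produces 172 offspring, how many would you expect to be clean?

Punnett square for Ff × Ff:
Offspring genotypes: 1 FF, 2 Ff, 1 ff
feathered: 3, clean: 1
clean: 1 out of 4 → fraction 1/4
Expected count = 1/4 × 172 = 43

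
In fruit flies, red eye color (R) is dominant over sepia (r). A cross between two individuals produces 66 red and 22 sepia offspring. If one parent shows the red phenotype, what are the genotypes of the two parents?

Observed offspring: 66 red, 22 sepia
The observed ratio simplifies to 3:1. Sepia (rr) offspring appear, so each parent must contribute one r allele. The parent stated to show red carries R, so it is Rr. The other parent is then either Rr or rr: Rr × rr would give a 1:1 split, whereas Rr × Rr gives 3:1 — matching the data. So both parents are heterozygous (Rr × Rr).
Parent genotypes: Rr × Rr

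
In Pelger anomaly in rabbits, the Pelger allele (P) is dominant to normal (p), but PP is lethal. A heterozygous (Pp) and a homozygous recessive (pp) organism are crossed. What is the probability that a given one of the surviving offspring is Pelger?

Cross: Pp × pp
Punnett square offspring (before lethality): 2 Pp, 2 pp
No PP offspring are produced in this cross.
Pelger: 2 out of 4
Probability: 2/4 = 1/2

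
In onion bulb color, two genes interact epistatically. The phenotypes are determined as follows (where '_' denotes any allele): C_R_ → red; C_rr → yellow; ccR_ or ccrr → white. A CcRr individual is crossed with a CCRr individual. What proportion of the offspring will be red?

Cross: CcRr × CCRr — consider each gene separately:
C gene: Cc × CC → 2 CC, 2 Cc → 4 C_ (out of 4)
R gene: Rr × Rr → 1 RR, 2 Rr, 1 rr → 3 R_ : 1 rr (out of 4)
Genotype classes (out of 4 × 4 = 16): C_R_ = 4×3 = 12; C_rr = 4×1 = 4
Apply the phenotype rules: C_R_ (12) → red; C_rr (4) → yellow
Phenotype counts (out of 16): 12 red, 4 yellow
red: 12 out of 16
Probability: 12/16 = 3/4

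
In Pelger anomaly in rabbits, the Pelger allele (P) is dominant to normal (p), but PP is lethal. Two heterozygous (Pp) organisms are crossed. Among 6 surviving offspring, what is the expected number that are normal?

Cross: Pp × Pp
Punnett square offspring (before lethality): 1 PP, 2 Pp, 1 pp
The PP genotype is lethal (embryos die); surviving offspring: 2 Pp, 1 pp
normal: 1 out of 3 → fraction 1/3
Expected count = 1/3 × 6 = 2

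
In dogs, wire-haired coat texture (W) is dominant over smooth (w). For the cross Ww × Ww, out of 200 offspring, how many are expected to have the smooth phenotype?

Punnett square for Ww × Ww:
Offspring genotypes: 1 WW, 2 Ww, 1 ww
Total offspring: 4
Count with target: 1
Probability: 1/4
Expected count = 1/4 × 200 = 50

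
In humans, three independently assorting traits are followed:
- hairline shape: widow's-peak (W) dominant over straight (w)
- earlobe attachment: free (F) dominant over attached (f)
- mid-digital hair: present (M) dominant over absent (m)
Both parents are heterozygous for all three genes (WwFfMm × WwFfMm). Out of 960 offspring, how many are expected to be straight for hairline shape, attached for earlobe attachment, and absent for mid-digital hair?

Trihybrid cross: WwFfMm × WwFfMm
Each trait segregates independently with a 3:1 phenotypic ratio, so each gene contributes 3/4 (dominant) or 1/4 (recessive).
Target: straight (hairline shape), attached (earlobe attachment), absent (mid-digital hair)
Probability = product of independent per-trait probabilities
= 1/4 × 1/4 × 1/4 = 1/64
Expected count = 1/64 × 960 = 15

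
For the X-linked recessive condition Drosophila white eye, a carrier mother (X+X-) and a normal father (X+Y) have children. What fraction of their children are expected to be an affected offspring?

Cross: X+X- × X+Y
Offspring: 1 X+X+, 1 X+Y, 1 X+X-, 1 X-Y
Probability of an affected offspring: 1/4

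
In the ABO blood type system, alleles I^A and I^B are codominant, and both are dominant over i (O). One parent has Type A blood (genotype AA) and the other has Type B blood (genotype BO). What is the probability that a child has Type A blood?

Cross: AA × BO
Possible offspring genotypes: 2 AB, 2 AO
Blood type counts: 2 Type AB, 2 Type A
Probability of Type A: 2/4 = 1/2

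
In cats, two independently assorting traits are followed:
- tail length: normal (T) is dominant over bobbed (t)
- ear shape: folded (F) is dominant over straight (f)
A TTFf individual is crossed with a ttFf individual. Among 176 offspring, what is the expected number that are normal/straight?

Dihybrid cross TTFf × ttFf — consider each gene separately:
tail length: TT × tt → 4 Tt → 4 T_ (out of 4)
ear shape: Ff × Ff → 1 FF, 2 Ff, 1 ff → 3 F_ : 1 ff (out of 4)
Combine (counts out of 4 × 4 = 16): normal/folded (T_F_) = 4×3 = 12; normal/straight (T_ff) = 4×1 = 4
Phenotype counts (out of 16): 12 normal/folded, 4 normal/straight
normal/straight: 4 out of 16 → fraction 1/4
Expected count = 1/4 × 176 = 44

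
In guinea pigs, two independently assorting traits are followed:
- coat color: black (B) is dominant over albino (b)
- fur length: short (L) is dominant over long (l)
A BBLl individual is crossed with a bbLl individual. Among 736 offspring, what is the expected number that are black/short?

Dihybrid cross BBLl × bbLl — consider each gene separately:
coat color: BB × bb → 4 Bb → 4 B_ (out of 4)
fur length: Ll × Ll → 1 LL, 2 Ll, 1 ll → 3 L_ : 1 ll (out of 4)
Combine (counts out of 4 × 4 = 16): black/short (B_L_) = 4×3 = 12; black/long (B_ll) = 4×1 = 4
Phenotype counts (out of 16): 12 black/short, 4 black/long
black/short: 12 out of 16 → fraction 3/4
Expected count = 3/4 × 736 = 552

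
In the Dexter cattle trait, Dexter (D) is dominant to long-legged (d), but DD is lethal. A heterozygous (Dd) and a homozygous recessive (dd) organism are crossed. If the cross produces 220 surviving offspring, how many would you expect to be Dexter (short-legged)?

Cross: Dd × dd
Punnett square offspring (before lethality): 2 Dd, 2 dd
No DD offspring are produced in this cross.
Dexter (short-legged): 2 out of 4 → fraction 1/2
Expected count = 1/2 × 220 = 110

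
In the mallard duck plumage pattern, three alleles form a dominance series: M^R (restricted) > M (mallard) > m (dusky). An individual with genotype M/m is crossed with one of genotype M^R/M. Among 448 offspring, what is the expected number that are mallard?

Cross: M/m × M^R/M
Allele dominance: M^R > M > m
Offspring genotypes: 1 M^R/M, 1 M/M, 1 M^R/m, 1 M/m
Phenotype counts: 2 restricted, 2 mallard
mallard: 2 out of 4 → fraction 1/2
Expected count = 1/2 × 448 = 224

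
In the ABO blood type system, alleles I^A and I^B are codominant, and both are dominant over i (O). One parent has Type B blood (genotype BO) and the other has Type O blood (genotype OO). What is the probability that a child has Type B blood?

Cross: BO × OO
Possible offspring genotypes: 2 BO, 2 OO
Blood type counts: 2 Type B, 2 Type O
Probability of Type B: 2/4 = 1/2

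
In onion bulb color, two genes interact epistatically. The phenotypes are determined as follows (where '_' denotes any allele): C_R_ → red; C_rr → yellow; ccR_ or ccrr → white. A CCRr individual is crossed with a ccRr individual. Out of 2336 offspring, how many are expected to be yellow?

Cross: CCRr × ccRr — consider each gene separately:
C gene: CC × cc → 4 Cc → 4 C_ (out of 4)
R gene: Rr × Rr → 1 RR, 2 Rr, 1 rr → 3 R_ : 1 rr (out of 4)
Genotype classes (out of 4 × 4 = 16): C_R_ = 4×3 = 12; C_rr = 4×1 = 4
Apply the phenotype rules: C_R_ (12) → red; C_rr (4) → yellow
Phenotype counts (out of 16): 12 red, 4 yellow
yellow: 4 out of 16 → fraction 1/4
Expected count = 1/4 × 2336 = 584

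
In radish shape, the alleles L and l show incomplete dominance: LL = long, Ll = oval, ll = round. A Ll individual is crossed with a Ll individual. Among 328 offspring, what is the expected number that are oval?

Punnett square for Ll × Ll:
Offspring genotypes: 1 LL, 2 Ll, 1 ll
Phenotype counts: 1 long, 2 oval, 1 round
oval: 2 out of 4 → fraction 1/2
Expected count = 1/2 × 328 = 164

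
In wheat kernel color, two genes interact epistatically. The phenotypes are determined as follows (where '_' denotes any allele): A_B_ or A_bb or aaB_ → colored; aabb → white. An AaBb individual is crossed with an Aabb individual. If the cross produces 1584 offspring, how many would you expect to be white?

Cross: AaBb × Aabb — consider each gene separately:
A gene: Aa × Aa → 1 AA, 2 Aa, 1 aa → 3 A_ : 1 aa (out of 4)
B gene: Bb × bb → 2 Bb, 2 bb → 2 B_ : 2 bb (out of 4)
Genotype classes (out of 4 × 4 = 16): A_B_ = 3×2 = 6; A_bb = 3×2 = 6; aaB_ = 1×2 = 2; aabb = 1×2 = 2
Apply the phenotype rules: A_B_ (6) + A_bb (6) + aaB_ (2) → colored; aabb (2) → white
Phenotype counts (out of 16): 14 colored, 2 white
white: 2 out of 16 → fraction 1/8
Expected count = 1/8 × 1584 = 198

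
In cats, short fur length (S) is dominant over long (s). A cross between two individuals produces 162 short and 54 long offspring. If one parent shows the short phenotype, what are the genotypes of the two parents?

Observed offspring: 162 short, 54 long
The observed ratio simplifies to 3:1. Long (ss) offspring appear, so each parent must contribute one s allele. The parent stated to show short carries S, so it is Ss. The other parent is then either Ss or ss: Ss × ss would give a 1:1 split, whereas Ss × Ss gives 3:1 — matching the data. So both parents are heterozygous (Ss × Ss).
Parent genotypes: Ss × Ss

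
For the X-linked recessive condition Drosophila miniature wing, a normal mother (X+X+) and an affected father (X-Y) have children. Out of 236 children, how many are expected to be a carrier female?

Cross: X+X+ × X-Y
Offspring: 2 X+X-, 2 X+Y
Probability of a carrier female: 2/4 = 1/2
Expected count = 1/2 × 236 = 118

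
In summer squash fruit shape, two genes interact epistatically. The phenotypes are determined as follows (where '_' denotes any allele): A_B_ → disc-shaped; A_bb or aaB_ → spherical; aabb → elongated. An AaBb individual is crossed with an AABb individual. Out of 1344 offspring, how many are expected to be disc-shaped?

Cross: AaBb × AABb — consider each gene separately:
A gene: Aa × AA → 2 AA, 2 Aa → 4 A_ (out of 4)
B gene: Bb × Bb → 1 BB, 2 Bb, 1 bb → 3 B_ : 1 bb (out of 4)
Genotype classes (out of 4 × 4 = 16): A_B_ = 4×3 = 12; A_bb = 4×1 = 4
Apply the phenotype rules: A_B_ (12) → disc-shaped; A_bb (4) → spherical
Phenotype counts (out of 16): 12 disc-shaped, 4 spherical
disc-shaped: 12 out of 16 → fraction 3/4
Expected count = 3/4 × 1344 = 1008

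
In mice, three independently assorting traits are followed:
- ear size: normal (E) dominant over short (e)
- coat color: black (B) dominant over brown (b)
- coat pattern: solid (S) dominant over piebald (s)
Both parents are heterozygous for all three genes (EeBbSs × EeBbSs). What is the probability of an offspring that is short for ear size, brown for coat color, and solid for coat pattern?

Trihybrid cross: EeBbSs × EeBbSs
Each trait segregates independently with a 3:1 phenotypic ratio, so each gene contributes 3/4 (dominant) or 1/4 (recessive).
Target: short (ear size), brown (coat color), solid (coat pattern)
Probability = product of independent per-trait probabilities
= 1/4 × 1/4 × 3/4 = 3/64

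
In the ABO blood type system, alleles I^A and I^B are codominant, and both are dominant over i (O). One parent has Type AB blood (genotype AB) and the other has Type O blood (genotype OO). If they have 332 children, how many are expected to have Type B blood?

Cross: AB × OO
Possible offspring genotypes: 2 AO, 2 BO
Blood type counts: 2 Type A, 2 Type B
Probability of Type B: 2/4 = 1/2
Expected count = 1/2 × 332 = 166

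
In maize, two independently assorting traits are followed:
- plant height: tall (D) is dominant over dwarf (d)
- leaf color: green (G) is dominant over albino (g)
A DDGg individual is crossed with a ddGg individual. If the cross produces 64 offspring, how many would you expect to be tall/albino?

Dihybrid cross DDGg × ddGg — consider each gene separately:
plant height: DD × dd → 4 Dd → 4 D_ (out of 4)
leaf color: Gg × Gg → 1 GG, 2 Gg, 1 gg → 3 G_ : 1 gg (out of 4)
Combine (counts out of 4 × 4 = 16): tall/green (D_G_) = 4×3 = 12; tall/albino (D_gg) = 4×1 = 4
Phenotype counts (out of 16): 12 tall/green, 4 tall/albino
tall/albino: 4 out of 16 → fraction 1/4
Expected count = 1/4 × 64 = 16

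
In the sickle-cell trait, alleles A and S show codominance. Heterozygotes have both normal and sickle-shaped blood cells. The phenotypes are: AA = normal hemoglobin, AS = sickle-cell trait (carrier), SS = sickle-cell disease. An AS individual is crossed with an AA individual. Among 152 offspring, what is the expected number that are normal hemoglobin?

Punnett square for AS × AA:
Offspring genotypes: 2 AA, 2 AS
Phenotype counts: 2 normal hemoglobin, 2 sickle-cell trait (carrier)
normal hemoglobin: 2 out of 4 → fraction 1/2
Expected count = 1/2 × 152 = 76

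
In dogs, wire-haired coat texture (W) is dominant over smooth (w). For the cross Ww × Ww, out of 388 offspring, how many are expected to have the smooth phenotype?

Punnett square for Ww × Ww:
Offspring genotypes: 1 WW, 2 Ww, 1 ww
Total offspring: 4
Count with target: 1
Probability: 1/4
Expected count = 1/4 × 388 = 97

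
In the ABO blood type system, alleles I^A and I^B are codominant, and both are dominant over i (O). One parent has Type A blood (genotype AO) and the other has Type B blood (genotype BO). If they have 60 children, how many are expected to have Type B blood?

Cross: AO × BO
Possible offspring genotypes: 1 AB, 1 AO, 1 BO, 1 OO
Blood type counts: 1 Type AB, 1 Type A, 1 Type B, 1 Type O
Probability of Type B: 1/4
Expected count = 1/4 × 60 = 15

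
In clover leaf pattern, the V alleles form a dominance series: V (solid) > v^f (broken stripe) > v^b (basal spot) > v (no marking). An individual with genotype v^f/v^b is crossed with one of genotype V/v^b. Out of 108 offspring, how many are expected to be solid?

Cross: v^f/v^b × V/v^b
Allele dominance: V > v^f > v^b > v
Offspring genotypes: 1 V/v^f, 1 v^f/v^b, 1 V/v^b, 1 v^b/v^b
Phenotype counts: 2 solid, 1 broken stripe, 1 basal spot
solid: 2 out of 4 → fraction 1/2
Expected count = 1/2 × 108 = 54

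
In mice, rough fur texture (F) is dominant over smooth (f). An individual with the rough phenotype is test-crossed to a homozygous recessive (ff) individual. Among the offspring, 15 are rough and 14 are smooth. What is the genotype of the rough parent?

Test cross: ? × ff
Offspring: 15 rough, 14 smooth — approximately 1:1.
A 1:1 ratio in a test cross indicates the unknown parent is heterozygous (Ff).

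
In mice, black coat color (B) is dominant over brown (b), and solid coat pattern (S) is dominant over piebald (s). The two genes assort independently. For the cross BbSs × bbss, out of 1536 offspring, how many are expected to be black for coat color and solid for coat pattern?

Dihybrid cross BbSs × bbss — consider each gene separately:
coat color: Bb × bb → 2 Bb, 2 bb → 2 B_ : 2 bb (out of 4)
coat pattern: Ss × ss → 2 Ss, 2 ss → 2 S_ : 2 ss (out of 4)
Looking for: black (B_) and solid (S_)
P(black) = 2/4, P(solid) = 2/4
P(both) = 2/4 × 2/4 = 4/16 = 1/4
Expected count = 1/4 × 1536 = 384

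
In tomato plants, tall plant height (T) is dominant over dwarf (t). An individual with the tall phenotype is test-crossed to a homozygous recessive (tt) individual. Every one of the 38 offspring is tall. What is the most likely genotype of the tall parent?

Test cross: ? × tt
All offspring are tall.
If the unknown parent were heterozygous (Tt), about half of 38 offspring would be dwarf; none are. The unknown parent is most likely homozygous dominant (TT).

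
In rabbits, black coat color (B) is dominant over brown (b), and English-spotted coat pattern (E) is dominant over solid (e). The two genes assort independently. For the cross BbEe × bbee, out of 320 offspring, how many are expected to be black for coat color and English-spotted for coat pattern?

Dihybrid cross BbEe × bbee — consider each gene separately:
coat color: Bb × bb → 2 Bb, 2 bb → 2 B_ : 2 bb (out of 4)
coat pattern: Ee × ee → 2 Ee, 2 ee → 2 E_ : 2 ee (out of 4)
Looking for: black (B_) and English-spotted (E_)
P(black) = 2/4, P(English-spotted) = 2/4
P(both) = 2/4 × 2/4 = 4/16 = 1/4
Expected count = 1/4 × 320 = 80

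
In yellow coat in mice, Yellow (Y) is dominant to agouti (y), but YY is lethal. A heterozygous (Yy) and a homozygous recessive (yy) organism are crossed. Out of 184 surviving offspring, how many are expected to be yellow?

Cross: Yy × yy
Punnett square offspring (before lethality): 2 Yy, 2 yy
No YY offspring are produced in this cross.
yellow: 2 out of 4 → fraction 1/2
Expected count = 1/2 × 184 = 92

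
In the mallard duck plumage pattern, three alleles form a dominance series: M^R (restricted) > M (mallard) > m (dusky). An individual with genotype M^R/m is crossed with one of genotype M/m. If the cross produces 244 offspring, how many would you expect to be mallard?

Cross: M^R/m × M/m
Allele dominance: M^R > M > m
Offspring genotypes: 1 M^R/M, 1 M^R/m, 1 M/m, 1 m/m
Phenotype counts: 2 restricted, 1 mallard, 1 dusky
mallard: 1 out of 4 → fraction 1/4
Expected count = 1/4 × 244 = 61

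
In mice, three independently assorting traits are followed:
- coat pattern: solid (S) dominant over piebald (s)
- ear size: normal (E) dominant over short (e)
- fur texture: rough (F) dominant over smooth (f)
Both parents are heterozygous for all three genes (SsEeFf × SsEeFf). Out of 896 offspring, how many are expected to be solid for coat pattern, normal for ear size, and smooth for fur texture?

Trihybrid cross: SsEeFf × SsEeFf
Each trait segregates independently with a 3:1 phenotypic ratio, so each gene contributes 3/4 (dominant) or 1/4 (recessive).
Target: solid (coat pattern), normal (ear size), smooth (fur texture)
Probability = product of independent per-trait probabilities
= 3/4 × 3/4 × 1/4 = 9/64
Expected count = 9/64 × 896 = 126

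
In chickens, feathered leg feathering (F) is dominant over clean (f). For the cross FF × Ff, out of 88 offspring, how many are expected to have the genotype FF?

Punnett square for FF × Ff:
Offspring genotypes: 2 FF, 2 Ff
Total offspring: 4
Count with target: 2
Probability: 2/4 = 1/2
Expected count = 1/2 × 88 = 44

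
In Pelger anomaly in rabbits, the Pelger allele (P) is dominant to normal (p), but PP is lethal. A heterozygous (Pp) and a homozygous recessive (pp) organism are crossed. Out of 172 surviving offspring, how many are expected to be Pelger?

Cross: Pp × pp
Punnett square offspring (before lethality): 2 Pp, 2 pp
No PP offspring are produced in this cross.
Pelger: 2 out of 4 → fraction 1/2
Expected count = 1/2 × 172 = 86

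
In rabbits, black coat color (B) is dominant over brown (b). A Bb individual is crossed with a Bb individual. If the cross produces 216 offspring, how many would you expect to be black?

Punnett square for Bb × Bb:
Offspring genotypes: 1 BB, 2 Bb, 1 bb
black: 3, brown: 1
black: 3 out of 4 → fraction 3/4
Expected count = 3/4 × 216 = 162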